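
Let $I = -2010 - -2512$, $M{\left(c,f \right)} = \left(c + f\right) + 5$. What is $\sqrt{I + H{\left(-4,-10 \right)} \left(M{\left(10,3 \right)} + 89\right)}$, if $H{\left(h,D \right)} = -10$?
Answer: $2 i \sqrt{142} \approx 23.833 i$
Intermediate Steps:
$M{\left(c,f \right)} = 5 + c + f$
$I = 502$ ($I = -2010 + 2512 = 502$)
$\sqrt{I + H{\left(-4,-10 \right)} \left(M{\left(10,3 \right)} + 89\right)} = \sqrt{502 - 10 \left(\left(5 + 10 + 3\right) + 89\right)} = \sqrt{502 - 10 \left(18 + 89\right)} = \sqrt{502 - 1070} = \sqrt{-568} = 2 i \sqrt{142}$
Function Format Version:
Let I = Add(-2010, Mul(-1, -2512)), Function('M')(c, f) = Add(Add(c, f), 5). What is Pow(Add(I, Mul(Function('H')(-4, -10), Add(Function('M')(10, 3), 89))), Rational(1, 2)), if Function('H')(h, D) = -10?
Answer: Mul(2, I, Pow(142, Rational(1, 2))) ≈ Mul(23.833, I)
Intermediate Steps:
Function('M')(c, f) = Add(5, c, f)
I = 502 (I = Add(-2010, 2512) = 502)
Pow(Add(I, Mul(Function('H')(-4, -10), Add(Function('M')(10, 3), 89))), Rational(1, 2)) = Pow(Add(502, Mul(-10, Add(Add(5, 10, 3), 89))), Rational(1, 2)) = Pow(Add(502, Mul(-10, Add(18, 89))), Rational(1, 2)) = Pow(Add(502, Mul(-10, 107)), Rational(1, 2)) = Pow(Add(502, -1070), Rational(1, 2)) = Pow(-568, Rational(1, 2)) = Mul(2, I, Pow(142, Rational(1, 2)))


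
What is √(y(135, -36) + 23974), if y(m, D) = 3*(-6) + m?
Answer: √24091 ≈ 155.21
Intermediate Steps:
y(m, D) = -18 + m
√(y(135, -36) + 23974) = √((-18 + 135) + 23974) = √(117 + 23974) = √24091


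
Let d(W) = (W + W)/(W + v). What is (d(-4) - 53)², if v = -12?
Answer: 11025/4 ≈ 2756.3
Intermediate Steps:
d(W) = 2*W/(-12 + W) (d(W) = (W + W)/(W - 12) = (2*W)/(-12 + W) = 2*W/(-12 + W))
(d(-4) - 53)² = (2*(-4)/(-12 - 4) - 53)² = (2*(-4)/(-16) - 53)² = (2*(-4)*(-1/16) - 53)² = (½ - 53)² = (-105/2)² = 11025/4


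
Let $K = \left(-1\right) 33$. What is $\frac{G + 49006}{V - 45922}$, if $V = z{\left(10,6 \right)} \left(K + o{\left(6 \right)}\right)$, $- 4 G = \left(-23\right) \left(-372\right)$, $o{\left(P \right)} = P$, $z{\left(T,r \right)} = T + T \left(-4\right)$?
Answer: $- \frac{46867}{45112} \approx -1.0389$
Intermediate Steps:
$K = -33$
$z{\left(T,r \right)} = - 3 T$ ($z{\left(T,r \right)} = T - 4 T = - 3 T$)
$G = -2139$ ($G = - \frac{\left(-23\right) \left(-372\right)}{4} = \left(- \frac{1}{4}\right) 8556 = -2139$)
$V = 810$ ($V = \left(-3\right) 10 \left(-33 + 6\right) = \left(-30\right) \left(-27\right) = 810$)
$\frac{G + 49006}{V - 45922} = \frac{-2139 + 49006}{810 - 45922} = \frac{46867}{-45112} = 46867 \left(- \frac{1}{45112}\right) = - \frac{46867}{45112}$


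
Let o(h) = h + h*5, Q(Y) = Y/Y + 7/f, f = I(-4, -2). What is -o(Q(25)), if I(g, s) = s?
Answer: 15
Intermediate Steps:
f = -2
Q(Y) = -5/2 (Q(Y) = Y/Y + 7/(-2) = 1 + 7*(-1/2) = 1 - 7/2 = -5/2)
o(h) = 6*h (o(h) = h + 5*h = 6*h)
-o(Q(25)) = -6*(-5)/2 = -1*(-15) = 15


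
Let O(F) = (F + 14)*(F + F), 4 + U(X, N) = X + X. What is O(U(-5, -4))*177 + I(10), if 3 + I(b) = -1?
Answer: -4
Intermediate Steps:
I(b) = -4 (I(b) = -3 - 1 = -4)
U(X, N) = -4 + 2*X (U(X, N) = -4 + (X + X) = -4 + 2*X)
O(F) = 2*F*(14 + F) (O(F) = (14 + F)*(2*F) = 2*F*(14 + F))
O(U(-5, -4))*177 + I(10) = (2*(-4 + 2*(-5))*(14 + (-4 + 2*(-5))))*177 - 4 = (2*(-4 - 10)*(14 + (-4 - 10)))*177 - 4 = (2*(-14)*(14 - 14))*177 - 4 = (2*(-14)*0)*177 - 4 = 0*177 - 4 = 0 - 4 = -4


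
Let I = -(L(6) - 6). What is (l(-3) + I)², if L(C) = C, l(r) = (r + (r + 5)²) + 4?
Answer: 25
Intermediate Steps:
l(r) = 4 + r + (5 + r)² (l(r) = (r + (5 + r)²) + 4 = 4 + r + (5 + r)²)
I = 0 (I = -(6 - 6) = -1*0 = 0)
(l(-3) + I)² = ((4 - 3 + (5 - 3)²) + 0)² = ((4 - 3 + 2²) + 0)² = ((4 - 3 + 4) + 0)² = (5 + 0)² = 5² = 25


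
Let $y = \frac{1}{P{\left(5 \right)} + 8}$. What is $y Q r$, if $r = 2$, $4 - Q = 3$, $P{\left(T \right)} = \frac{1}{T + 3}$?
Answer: $\frac{16}{65} \approx 0.24615$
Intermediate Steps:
$P{\left(T \right)} = \frac{1}{3 + T}$
$Q = 1$ ($Q = 4 - 3 = 1$)
$y = \frac{8}{65}$ ($y = \frac{1}{\frac{1}{3 + 5} + 8} = \frac{1}{\frac{1}{8} + 8} = \frac{1}{\frac{65}{8}} = \frac{8}{65} \approx 0.12308$)
$y Q r = \frac{8}{65} \cdot 1 \cdot 2 = \frac{8}{65} \cdot 2 = \frac{16}{65}$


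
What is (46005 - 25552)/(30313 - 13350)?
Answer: 20453/16963 ≈ 1.2057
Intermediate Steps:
(46005 - 25552)/(30313 - 13350) = 20453/16963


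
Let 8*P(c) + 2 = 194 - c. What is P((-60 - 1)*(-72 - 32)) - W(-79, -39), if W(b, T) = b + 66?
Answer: -756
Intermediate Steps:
P(c) = 24 - c/8 (P(c) = -¼ + (194 - c)/8 = -¼ + (97/4 - c/8) = 24 - c/8)
W(b, T) = 66 + b
P((-60 - 1)*(-72 - 32)) - W(-79, -39) = (24 - (-60 - 1)*(-72 - 32)/8) - (66 - 79) = (24 - (-61)*(-104)/8) - 1*(-13) = (24 - ⅛*6344) + 13 = (24 - 793) + 13 = -769 + 13 = -756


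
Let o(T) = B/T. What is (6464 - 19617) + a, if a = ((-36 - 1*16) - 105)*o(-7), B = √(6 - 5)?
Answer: -91914/7 ≈ -13131.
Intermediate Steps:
B = 1 (B = √1 = 1)
o(T) = 1/T
a = 157/7 (a = ((-36 - 1*16) - 105)/(-7) = ((-36 - 16) - 105)*(-⅐) = (-52 - 105)*(-⅐) = -157*(-⅐) = 157/7 ≈ 22.429)
(6464 - 19617) + a = (6464 - 19617) + 157/7 = -13153 + 157/7 = -91914/7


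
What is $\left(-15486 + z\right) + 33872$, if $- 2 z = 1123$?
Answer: $\frac{35649}{2} \approx 17825.0$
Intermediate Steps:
$z = - \frac{1123}{2}$ ($z = \left(- \frac{1}{2}\right) 1123 = - \frac{1123}{2} \approx -561.5$)
$\left(-15486 + z\right) + 33872 = \left(-15486 - \frac{1123}{2}\right) + 33872 = - \frac{32095}{2} + 33872 = \frac{35649}{2}$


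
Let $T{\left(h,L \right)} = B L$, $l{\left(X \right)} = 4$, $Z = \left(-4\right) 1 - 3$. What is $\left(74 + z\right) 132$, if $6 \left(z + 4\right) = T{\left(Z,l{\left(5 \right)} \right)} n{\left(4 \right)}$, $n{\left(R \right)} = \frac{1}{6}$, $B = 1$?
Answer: $\frac{27764}{3} \approx 9254.7$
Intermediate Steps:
$Z = -7$ ($Z = -4 - 3 = -7$)
$T{\left(h,L \right)} = L$ ($T{\left(h,L \right)} = 1 L = L$)
$n{\left(R \right)} = \frac{1}{6}$
$z = - \frac{35}{9}$ ($z = -4 + \frac{4 \cdot \frac{1}{6}}{6} = -4 + \frac{1}{6} \cdot \frac{2}{3} = -4 + \frac{1}{9} = - \frac{35}{9} \approx -3.8889$)
$\left(74 + z\right) 132 = \left(74 - \frac{35}{9}\right) 132 = \frac{631}{9} \cdot 132 = \frac{27764}{3}$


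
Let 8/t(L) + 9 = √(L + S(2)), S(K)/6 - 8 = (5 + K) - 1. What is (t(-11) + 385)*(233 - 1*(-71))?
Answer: 114304 - 304*√73 ≈ 1.1171e+5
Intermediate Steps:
S(K) = 72 + 6*K (S(K) = 48 + 6*((5 + K) - 1) = 48 + 6*(4 + K) = 48 + (24 + 6*K) = 72 + 6*K)
t(L) = 8/(-9 + √(84 + L)) (t(L) = 8/(-9 + √(L + (72 + 6*2))) = 8/(-9 + √(L + (72 + 12))) = 8/(-9 + √(L + 84)) = 8/(-9 + √(84 + L)))
(t(-11) + 385)*(233 - 1*(-71)) = (8/(-9 + √(84 - 11)) + 385)*(233 - 1*(-71)) = (8/(-9 + √73) + 385)*(233 + 71) = (385 + 8/(-9 + √73))*304 = 117040 + 2432/(-9 + √73)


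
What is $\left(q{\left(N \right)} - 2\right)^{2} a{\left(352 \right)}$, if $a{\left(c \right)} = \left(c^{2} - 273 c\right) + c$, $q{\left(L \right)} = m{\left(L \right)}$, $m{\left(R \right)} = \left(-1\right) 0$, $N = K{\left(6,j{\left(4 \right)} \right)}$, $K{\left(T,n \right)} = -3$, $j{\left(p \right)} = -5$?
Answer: $112640$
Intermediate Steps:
$N = -3$
$m{\left(R \right)} = 0$
$q{\left(L \right)} = 0$
$a{\left(c \right)} = c^{2} - 272 c$
$\left(q{\left(N \right)} - 2\right)^{2} a{\left(352 \right)} = \left(0 - 2\right)^{2} \cdot 352 \left(-272 + 352\right) = \left(-2\right)^{2} \cdot 352 \cdot 80 = 4 \cdot 28160 = 112640$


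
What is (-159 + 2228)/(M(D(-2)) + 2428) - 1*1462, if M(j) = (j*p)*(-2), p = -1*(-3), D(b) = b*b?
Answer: -3512579/2404 ≈ -1461.1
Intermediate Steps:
D(b) = b²
p = 3
M(j) = -6*j (M(j) = (j*3)*(-2) = (3*j)*(-2) = -6*j)
(-159 + 2228)/(M(D(-2)) + 2428) - 1*1462 = (-159 + 2228)/(-6*(-2)² + 2428) - 1*1462 = 2069/(-6*4 + 2428) - 1462 = 2069/(-24 + 2428) - 1462 = 2069/2404 - 1462 = -3512579/2404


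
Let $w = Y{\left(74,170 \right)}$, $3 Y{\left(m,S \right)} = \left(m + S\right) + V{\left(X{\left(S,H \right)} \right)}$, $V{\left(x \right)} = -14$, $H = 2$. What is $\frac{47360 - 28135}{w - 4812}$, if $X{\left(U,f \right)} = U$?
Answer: $- \frac{57675}{14206} \approx -4.0599$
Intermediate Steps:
$Y{\left(m,S \right)} = - \frac{14}{3} + \frac{S}{3} + \frac{m}{3}$ ($Y{\left(m,S \right)} = \frac{\left(m + S\right) - 14}{3} = \frac{\left(S + m\right) - 14}{3} = \frac{-14 + S + m}{3} = - \frac{14}{3} + \frac{S}{3} + \frac{m}{3}$)
$w = \frac{230}{3}$ ($w = - \frac{14}{3} + \frac{1}{3} \cdot 170 + \frac{1}{3} \cdot 74 = - \frac{14}{3} + \frac{170}{3} + \frac{74}{3} = \frac{230}{3} \approx 76.667$)
$\frac{47360 - 28135}{w - 4812} = \frac{47360 - 28135}{\frac{230}{3} - 4812} = \frac{19225}{- \frac{14206}{3}} = 19225 \left(- \frac{3}{14206}\right) = - \frac{57675}{14206}$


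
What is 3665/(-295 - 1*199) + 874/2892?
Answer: -1270928/178581 ≈ -7.1168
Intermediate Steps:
3665/(-295 - 1*199) + 874/2892 = 3665/(-295 - 199) + 874*(1/2892) = 3665/(-494) + 437/1446 = 3665*(-1/494) + 437/1446 = -3665/494 + 437/1446 = -1270928/178581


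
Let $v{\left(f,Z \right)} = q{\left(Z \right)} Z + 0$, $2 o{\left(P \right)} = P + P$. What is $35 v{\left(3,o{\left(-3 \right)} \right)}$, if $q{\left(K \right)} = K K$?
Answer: $-945$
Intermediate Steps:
$q{\left(K \right)} = K^{2}$
$o{\left(P \right)} = P$ ($o{\left(P \right)} = \frac{P + P}{2} = \frac{2 P}{2} = P$)
$v{\left(f,Z \right)} = Z^{3}$ ($v{\left(f,Z \right)} = Z^{2} Z + 0 = Z^{3} + 0 = Z^{3}$)
$35 v{\left(3,o{\left(-3 \right)} \right)} = 35 \left(-3\right)^{3} = 35 \left(-27\right) = -945$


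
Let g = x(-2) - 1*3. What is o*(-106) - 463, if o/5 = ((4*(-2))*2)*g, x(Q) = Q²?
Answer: 8017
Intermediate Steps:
g = 1 (g = (-2)² - 1*3 = 4 - 3 = 1)
o = -80 (o = 5*(((4*(-2))*2)*1) = 5*(-8*2*1) = 5*(-16*1) = 5*(-16) = -80)
o*(-106) - 463 = -80*(-106) - 463 = 8480 - 463 = 8017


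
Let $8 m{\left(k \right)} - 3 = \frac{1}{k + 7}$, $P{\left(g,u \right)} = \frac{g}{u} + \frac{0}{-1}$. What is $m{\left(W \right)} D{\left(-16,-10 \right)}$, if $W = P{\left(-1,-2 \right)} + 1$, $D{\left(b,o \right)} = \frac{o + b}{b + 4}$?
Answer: $\frac{689}{816} \approx 0.84436$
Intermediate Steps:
$P{\left(g,u \right)} = \frac{g}{u}$ ($P{\left(g,u \right)} = \frac{g}{u} + 0 \left(-1\right) = \frac{g}{u} + 0 = \frac{g}{u}$)
$D{\left(b,o \right)} = \frac{b + o}{4 + b}$
$W = \frac{3}{2}$ ($W = - \frac{1}{-2} + 1 = \left(-1\right) \left(- \frac{1}{2}\right) + 1 = \frac{1}{2} + 1 = \frac{3}{2} \approx 1.5$)
$m{\left(k \right)} = \frac{3}{8} + \frac{1}{8 \left(7 + k\right)}$ ($m{\left(k \right)} = \frac{3}{8} + \frac{1}{8 \left(k + 7\right)} = \frac{3}{8} + \frac{1}{8 \left(7 + k\right)}$)
$m{\left(W \right)} D{\left(-16,-10 \right)} = \frac{22 + 3 \cdot \frac{3}{2}}{8 \left(7 + \frac{3}{2}\right)} \frac{-16 - 10}{4 - 16} = \frac{22 + \frac{9}{2}}{8 \cdot \frac{17}{2}} \frac{1}{-12} \left(-26\right) = \frac{1}{8} \cdot \frac{2}{17} \cdot \frac{53}{2} \left(\left(- \frac{1}{12}\right) \left(-26\right)\right) = \frac{53}{136} \cdot \frac{13}{6} = \frac{689}{816}$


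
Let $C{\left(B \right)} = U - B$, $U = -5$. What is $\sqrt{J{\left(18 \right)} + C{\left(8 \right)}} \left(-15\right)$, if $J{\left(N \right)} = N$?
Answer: $- 15 \sqrt{5} \approx -33.541$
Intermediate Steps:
$C{\left(B \right)} = -5 - B$
$\sqrt{J{\left(18 \right)} + C{\left(8 \right)}} \left(-15\right) = \sqrt{18 - 13} \left(-15\right) = \sqrt{5} \left(-15\right) = - 15 \sqrt{5}$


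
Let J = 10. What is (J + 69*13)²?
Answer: 822649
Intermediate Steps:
(J + 69*13)² = (10 + 69*13)² = (10 + 897)² = 907² = 822649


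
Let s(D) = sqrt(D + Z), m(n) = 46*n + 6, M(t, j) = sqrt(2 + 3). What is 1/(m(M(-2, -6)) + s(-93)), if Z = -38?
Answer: 1/(6 + 46*sqrt(5) + I*sqrt(131)) ≈ 0.0090857 - 0.00095528*I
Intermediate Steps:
M(t, j) = sqrt(5)
m(n) = 6 + 46*n
s(D) = sqrt(-38 + D) (s(D) = sqrt(D - 38) = sqrt(-38 + D))
1/(m(M(-2, -6)) + s(-93)) = 1/((6 + 46*sqrt(5)) + sqrt(-38 - 93)) = 1/((6 + 46*sqrt(5)) + sqrt(-131)) = 1/((6 + 46*sqrt(5)) + I*sqrt(131)) = 1/(6 + 46*sqrt(5) + I*sqrt(131))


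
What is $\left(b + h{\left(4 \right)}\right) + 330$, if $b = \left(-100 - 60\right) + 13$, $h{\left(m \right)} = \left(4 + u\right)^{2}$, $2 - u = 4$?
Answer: $187$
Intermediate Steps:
$u = -2$ ($u = 2 - 4 = -2$)
$h{\left(m \right)} = 4$ ($h{\left(m \right)} = \left(4 - 2\right)^{2} = 2^{2} = 4$)
$b = -147$ ($b = -160 + 13 = -147$)
$\left(b + h{\left(4 \right)}\right) + 330 = \left(-147 + 4\right) + 330 = -143 + 330 = 187$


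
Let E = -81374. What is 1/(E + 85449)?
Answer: 1/4075 ≈ 0.00024540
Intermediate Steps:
1/(E + 85449) = 1/(-81374 + 85449) = 1/4075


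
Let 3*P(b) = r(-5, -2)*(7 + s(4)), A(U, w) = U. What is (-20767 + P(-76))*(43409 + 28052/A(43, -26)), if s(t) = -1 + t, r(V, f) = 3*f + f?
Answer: -118189475459/129 ≈ -9.1620e+8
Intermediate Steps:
r(V, f) = 4*f
P(b) = -80/3 (P(b) = ((4*(-2))*(7 + (-1 + 4)))/3 = (-8*(7 + 3))/3 = (-8*10)/3 = (⅓)*(-80) = -80/3)
(-20767 + P(-76))*(43409 + 28052/A(43, -26)) = (-20767 - 80/3)*(43409 + 28052/43) = -62381*(43409 + 28052*(1/43))/3 = -62381*(43409 + 28052/43)/3 = -62381/3*1894639/43 = -118189475459/129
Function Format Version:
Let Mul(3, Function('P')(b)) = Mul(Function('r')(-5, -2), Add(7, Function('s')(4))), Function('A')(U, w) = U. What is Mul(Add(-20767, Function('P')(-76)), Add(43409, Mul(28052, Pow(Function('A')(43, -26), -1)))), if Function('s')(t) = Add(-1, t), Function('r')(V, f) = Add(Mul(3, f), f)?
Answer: Rational(-118189475459, 129) ≈ -9.1620e+8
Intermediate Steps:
Function('r')(V, f) = Mul(4, f)
Function('P')(b) = Rational(-80, 3) (Function('P')(b) = Mul(Rational(1, 3), Mul(Mul(4, -2), Add(7, Add(-1, 4)))) = Mul(Rational(1, 3), Mul(-8, Add(7, 3))) = Mul(Rational(1, 3), Mul(-8, 10)) = Mul(Rational(1, 3), -80) = Rational(-80, 3))
Mul(Add(-20767, Function('P')(-76)), Add(43409, Mul(28052, Pow(Function('A')(43, -26), -1)))) = Mul(Add(-20767, Rational(-80, 3)), Add(43409, Mul(28052, Pow(43, -1)))) = Mul(Rational(-62381, 3), Add(43409, Mul(28052, Rational(1, 43)))) = Mul(Rational(-62381, 3), Add(43409, Rational(28052, 43))) = Mul(Rational(-62381, 3), Rational(1894639, 43)) = Rational(-118189475459, 129)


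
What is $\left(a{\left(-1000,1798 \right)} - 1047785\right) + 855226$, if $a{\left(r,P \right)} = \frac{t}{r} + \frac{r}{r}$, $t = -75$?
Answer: $- \frac{7702317}{40} \approx -1.9256 \cdot 10^{5}$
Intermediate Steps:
$a{\left(r,P \right)} = 1 - \frac{75}{r}$ ($a{\left(r,P \right)} = - \frac{75}{r} + \frac{r}{r} = - \frac{75}{r} + 1 = 1 - \frac{75}{r}$)
$\left(a{\left(-1000,1798 \right)} - 1047785\right) + 855226 = \left(\frac{-75 - 1000}{-1000} - 1047785\right) + 855226 = \left(\left(- \frac{1}{1000}\right) \left(-1075\right) - 1047785\right) + 855226 = \left(\frac{43}{40} - 1047785\right) + 855226 = - \frac{41911357}{40} + 855226 = - \frac{7702317}{40}$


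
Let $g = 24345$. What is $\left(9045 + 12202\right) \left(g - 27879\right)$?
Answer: $-75086898$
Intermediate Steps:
$\left(9045 + 12202\right) \left(g - 27879\right) = \left(9045 + 12202\right) \left(24345 - 27879\right) = 21247 \left(-3534\right) = -75086898$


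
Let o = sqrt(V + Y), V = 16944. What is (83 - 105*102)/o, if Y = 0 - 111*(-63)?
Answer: -10627*sqrt(23937)/23937 ≈ -68.687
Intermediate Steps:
Y = 6993 (Y = 0 + 6993 = 6993)
o = sqrt(23937) (o = sqrt(16944 + 6993) = sqrt(23937) ≈ 154.72)
(83 - 105*102)/o = (83 - 105*102)/(sqrt(23937)) = (83 - 10710)*(sqrt(23937)/23937) = -10627*sqrt(23937)/23937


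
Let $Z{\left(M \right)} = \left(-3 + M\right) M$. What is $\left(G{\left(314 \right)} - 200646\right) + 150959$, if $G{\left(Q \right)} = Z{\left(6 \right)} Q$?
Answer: $-44035$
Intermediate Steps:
$Z{\left(M \right)} = M \left(-3 + M\right)$
$G{\left(Q \right)} = 18 Q$ ($G{\left(Q \right)} = 6 \left(-3 + 6\right) Q = 6 \cdot 3 Q = 18 Q$)
$\left(G{\left(314 \right)} - 200646\right) + 150959 = \left(18 \cdot 314 - 200646\right) + 150959 = \left(5652 - 200646\right) + 150959 = -194994 + 150959 = -44035$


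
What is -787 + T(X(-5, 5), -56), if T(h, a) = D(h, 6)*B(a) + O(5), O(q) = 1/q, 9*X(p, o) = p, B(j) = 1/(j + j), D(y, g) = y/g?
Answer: -23792807/30240 ≈ -786.80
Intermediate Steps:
B(j) = 1/(2*j)
X(p, o) = p/9
O(q) = 1/q
T(h, a) = 1/5 + h/(12*a) (T(h, a) = (h/6)*(1/(2*a)) + 1/5 = h/(12*a) + 1/5 = 1/5 + h/(12*a))
-787 + T(X(-5, 5), -56) = -787 + ((1/5)*(-56) + ((1/9)*(-5))/12)/(-56) = -787 - (-56/5 + (1/12)*(-5/9))/56 = -787 - (-56/5 - 5/108)/56 = -787 - 1/56*(-6073/540) = -787 + 6073/30240 = -23792807/30240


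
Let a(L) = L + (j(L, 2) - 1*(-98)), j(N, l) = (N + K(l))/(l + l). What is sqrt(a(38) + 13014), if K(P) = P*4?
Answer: sqrt(52646)/2 ≈ 114.72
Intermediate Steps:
K(P) = 4*P
j(N, l) = (N + 4*l)/(2*l) (j(N, l) = (N + 4*l)/(l + l) = (N + 4*l)/((2*l)) = (N + 4*l)*(1/(2*l)) = (N + 4*l)/(2*l))
a(L) = 100 + 5*L/4 (a(L) = L + ((2 + (1/2)*L/2) - 1*(-98)) = L + ((2 + (1/2)*L*(1/2)) + 98) = L + ((2 + L/4) + 98) = L + (100 + L/4) = 100 + 5*L/4)
sqrt(a(38) + 13014) = sqrt((100 + (5/4)*38) + 13014) = sqrt((100 + 95/2) + 13014) = sqrt(295/2 + 13014) = sqrt(26323/2) = sqrt(52646)/2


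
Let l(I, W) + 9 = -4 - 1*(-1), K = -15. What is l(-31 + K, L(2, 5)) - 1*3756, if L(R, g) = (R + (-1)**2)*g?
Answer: -3768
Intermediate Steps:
L(R, g) = g*(1 + R) (L(R, g) = (R + 1)*g = (1 + R)*g = g*(1 + R))
l(I, W) = -12 (l(I, W) = -9 + (-4 - 1*(-1)) = -9 + (-4 + 1) = -9 - 3 = -12)
l(-31 + K, L(2, 5)) - 1*3756 = -12 - 1*3756 = -12 - 3756 = -3768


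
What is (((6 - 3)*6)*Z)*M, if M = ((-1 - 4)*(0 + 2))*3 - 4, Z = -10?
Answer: 6120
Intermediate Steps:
M = -34 (M = -5*2*3 - 4 = -10*3 - 4 = -30 - 4 = -34)
(((6 - 3)*6)*Z)*M = (((6 - 3)*6)*(-10))*(-34) = ((3*6)*(-10))*(-34) = (18*(-10))*(-34) = -180*(-34) = 6120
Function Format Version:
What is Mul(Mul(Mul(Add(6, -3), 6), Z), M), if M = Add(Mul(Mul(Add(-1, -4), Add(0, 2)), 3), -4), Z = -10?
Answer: 6120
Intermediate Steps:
M = -34 (M = Add(Mul(Mul(-5, 2), 3), -4) = Add(Mul(-10, 3), -4) = Add(-30, -4) = -34)
Mul(Mul(Mul(Add(6, -3), 6), Z), M) = Mul(Mul(Mul(Add(6, -3), 6), -10), -34) = Mul(Mul(Mul(3, 6), -10), -34) = Mul(Mul(18, -10), -34) = Mul(-180, -34) = 6120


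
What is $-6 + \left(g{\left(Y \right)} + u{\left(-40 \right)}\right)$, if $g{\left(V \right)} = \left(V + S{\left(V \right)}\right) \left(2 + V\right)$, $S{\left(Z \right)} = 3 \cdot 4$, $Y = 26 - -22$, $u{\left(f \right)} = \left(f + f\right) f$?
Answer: $6194$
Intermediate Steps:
$u{\left(f \right)} = 2 f^{2}$ ($u{\left(f \right)} = 2 f f = 2 f^{2}$)
$Y = 48$ ($Y = 26 + 22 = 48$)
$S{\left(Z \right)} = 12$
$g{\left(V \right)} = \left(2 + V\right) \left(12 + V\right)$ ($g{\left(V \right)} = \left(V + 12\right) \left(2 + V\right) = \left(12 + V\right) \left(2 + V\right) = \left(2 + V\right) \left(12 + V\right)$)
$-6 + \left(g{\left(Y \right)} + u{\left(-40 \right)}\right) = -6 + \left(\left(24 + 48^{2} + 14 \cdot 48\right) + 2 \left(-40\right)^{2}\right) = -6 + \left(\left(24 + 2304 + 672\right) + 2 \cdot 1600\right) = -6 + \left(3000 + 3200\right) = -6 + 6200 = 6194$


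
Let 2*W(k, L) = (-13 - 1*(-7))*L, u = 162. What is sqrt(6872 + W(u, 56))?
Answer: 4*sqrt(419) ≈ 81.878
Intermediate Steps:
W(k, L) = -3*L (W(k, L) = ((-13 - 1*(-7))*L)/2 = ((-13 + 7)*L)/2 = (-6*L)/2 = -3*L)
sqrt(6872 + W(u, 56)) = sqrt(6872 - 3*56) = sqrt(6872 - 168) = sqrt(6704) = 4*sqrt(419)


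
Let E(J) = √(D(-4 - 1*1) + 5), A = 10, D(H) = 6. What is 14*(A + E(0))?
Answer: 140 + 14*√11 ≈ 186.43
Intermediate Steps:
E(J) = √11 (E(J) = √(6 + 5) = √11)
14*(A + E(0)) = 14*(10 + √11) = 140 + 14*√11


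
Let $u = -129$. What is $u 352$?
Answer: $-45408$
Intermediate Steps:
$u 352 = \left(-129\right) 352 = -45408$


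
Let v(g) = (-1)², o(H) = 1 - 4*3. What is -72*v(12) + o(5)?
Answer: -83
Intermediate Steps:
o(H) = -11 (o(H) = 1 - 12 = -11)
v(g) = 1
-72*v(12) + o(5) = -72*1 - 11 = -72 - 11 = -83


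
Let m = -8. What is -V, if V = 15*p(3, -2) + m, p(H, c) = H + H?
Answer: -82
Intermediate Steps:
p(H, c) = 2*H
V = 82 (V = 15*(2*3) - 8 = 15*6 - 8 = 90 - 8 = 82)
-V = -1*82 = -82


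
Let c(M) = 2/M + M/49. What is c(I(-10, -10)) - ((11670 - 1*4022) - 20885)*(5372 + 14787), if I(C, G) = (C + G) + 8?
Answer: 78452336681/294 ≈ 2.6684e+8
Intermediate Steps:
I(C, G) = 8 + C + G
c(M) = 2/M + M/49 (c(M) = 2/M + M*(1/49) = 2/M + M/49)
c(I(-10, -10)) - ((11670 - 1*4022) - 20885)*(5372 + 14787) = (2/(8 - 10 - 10) + (8 - 10 - 10)/49) - ((11670 - 1*4022) - 20885)*(5372 + 14787) = (2/(-12) + (1/49)*(-12)) - ((11670 - 4022) - 20885)*20159 = (2*(-1/12) - 12/49) - (7648 - 20885)*20159 = (-⅙ - 12/49) - (-13237)*20159 = -121/294 - 1*(-266844683) = -121/294 + 266844683 = 78452336681/294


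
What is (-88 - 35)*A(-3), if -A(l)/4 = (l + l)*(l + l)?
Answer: 17712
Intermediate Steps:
A(l) = -16*l² (A(l) = -4*(l + l)*(l + l) = -4*2*l*2*l = -16*l²)
(-88 - 35)*A(-3) = (-88 - 35)*(-16*(-3)²) = -(-1968)*9 = -123*(-144) = 17712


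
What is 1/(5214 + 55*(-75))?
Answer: 1/1089 ≈ 0.00091827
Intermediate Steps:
1/(5214 + 55*(-75)) = 1/(5214 - 4125) = 1/1089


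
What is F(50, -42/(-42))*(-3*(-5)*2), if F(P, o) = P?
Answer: 1500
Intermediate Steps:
F(50, -42/(-42))*(-3*(-5)*2) = 50*(-3*(-5)*2) = 50*(15*2) = 50*30 = 1500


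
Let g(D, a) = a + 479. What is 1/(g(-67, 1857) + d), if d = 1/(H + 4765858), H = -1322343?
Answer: 3443515/8044051041 ≈ 0.00042808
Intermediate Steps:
g(D, a) = 479 + a
d = 1/3443515 (d = 1/(-1322343 + 4765858) = 1/3443515 ≈ 2.9040e-7)
1/(g(-67, 1857) + d) = 1/((479 + 1857) + 1/3443515) = 1/(2336 + 1/3443515) = 1/(8044051041/3443515) = 3443515/8044051041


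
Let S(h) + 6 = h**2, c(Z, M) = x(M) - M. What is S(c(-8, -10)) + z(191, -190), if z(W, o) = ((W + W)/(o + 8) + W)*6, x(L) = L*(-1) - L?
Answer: 184494/91 ≈ 2027.4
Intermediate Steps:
x(L) = -2*L (x(L) = -L - L = -2*L)
c(Z, M) = -3*M (c(Z, M) = -2*M - M = -3*M)
S(h) = -6 + h**2
z(W, o) = 6*W + 12*W/(8 + o) (z(W, o) = ((2*W)/(8 + o) + W)*6 = (2*W/(8 + o) + W)*6 = (W + 2*W/(8 + o))*6 = 6*W + 12*W/(8 + o))
S(c(-8, -10)) + z(191, -190) = (-6 + (-3*(-10))**2) + 6*191*(10 - 190)/(8 - 190) = (-6 + 30**2) + 6*191*(-180)/(-182) = (-6 + 900) + 6*191*(-1/182)*(-180) = 894 + 103140/91 = 184494/91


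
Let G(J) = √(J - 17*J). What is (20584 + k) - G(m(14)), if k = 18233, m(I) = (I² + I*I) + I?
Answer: 38817 - 4*I*√406 ≈ 38817.0 - 80.598*I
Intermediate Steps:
m(I) = I + 2*I² (m(I) = (I² + I²) + I = 2*I² + I = I + 2*I²)
G(J) = 4*√(-J) (G(J) = √(-16*J) = 4*√(-J))
(20584 + k) - G(m(14)) = (20584 + 18233) - 4*√(-14*(1 + 2*14)) = 38817 - 4*√(-14*(1 + 28)) = 38817 - 4*√(-14*29) = 38817 - 4*√(-1*406) = 38817 - 4*√(-406) = 38817 - 4*I*√406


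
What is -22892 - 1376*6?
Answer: -31148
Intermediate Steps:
-22892 - 1376*6 = -22892 - 8256 = -31148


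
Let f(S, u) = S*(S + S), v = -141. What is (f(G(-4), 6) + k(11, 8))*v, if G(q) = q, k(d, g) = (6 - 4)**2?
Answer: -5076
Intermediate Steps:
k(d, g) = 4 (k(d, g) = 2**2 = 4)
f(S, u) = 2*S**2 (f(S, u) = S*(2*S) = 2*S**2)
(f(G(-4), 6) + k(11, 8))*v = (2*(-4)**2 + 4)*(-141) = (2*16 + 4)*(-141) = (32 + 4)*(-141) = 36*(-141) = -5076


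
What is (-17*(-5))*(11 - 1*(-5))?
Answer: 1360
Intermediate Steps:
(-17*(-5))*(11 - 1*(-5)) = 85*(11 + 5) = 85*16 = 1360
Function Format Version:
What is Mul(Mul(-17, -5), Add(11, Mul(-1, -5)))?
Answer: 1360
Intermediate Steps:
Mul(Mul(-17, -5), Add(11, Mul(-1, -5))) = Mul(85, Add(11, 5)) = Mul(85, 16) = 1360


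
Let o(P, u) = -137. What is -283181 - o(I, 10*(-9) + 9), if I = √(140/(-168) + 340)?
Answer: -283044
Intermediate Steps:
I = √12210/6 (I = √(140*(-1/168) + 340) = √(-⅚ + 340) = √(2035/6) = √12210/6 ≈ 18.416)
-283181 - o(I, 10*(-9) + 9) = -283181 - 1*(-137) = -283181 + 137 = -283044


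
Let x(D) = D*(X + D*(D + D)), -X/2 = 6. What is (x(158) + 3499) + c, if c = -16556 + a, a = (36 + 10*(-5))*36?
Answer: 7873167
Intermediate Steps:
X = -12 (X = -2*6 = -12)
x(D) = D*(-12 + 2*D**2) (x(D) = D*(-12 + D*(D + D)) = D*(-12 + D*(2*D)) = D*(-12 + 2*D**2))
a = -504 (a = (36 - 50)*36 = -14*36 = -504)
c = -17060 (c = -16556 - 504 = -17060)
(x(158) + 3499) + c = (2*158*(-6 + 158**2) + 3499) - 17060 = (2*158*(-6 + 24964) + 3499) - 17060 = (2*158*24958 + 3499) - 17060 = (7886728 + 3499) - 17060 = 7890227 - 17060 = 7873167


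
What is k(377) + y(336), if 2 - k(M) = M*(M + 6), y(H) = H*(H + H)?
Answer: 81403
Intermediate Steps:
y(H) = 2*H² (y(H) = H*(2*H) = 2*H²)
k(M) = 2 - M*(6 + M) (k(M) = 2 - M*(M + 6) = 2 - M*(6 + M))
k(377) + y(336) = (2 - 1*377² - 6*377) + 2*336² = (2 - 1*142129 - 2262) + 2*112896 = (2 - 142129 - 2262) + 225792 = -144389 + 225792 = 81403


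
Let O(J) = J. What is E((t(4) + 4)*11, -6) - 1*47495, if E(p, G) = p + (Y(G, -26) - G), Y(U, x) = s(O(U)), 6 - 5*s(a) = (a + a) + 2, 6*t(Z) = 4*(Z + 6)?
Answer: -710527/15 ≈ -47368.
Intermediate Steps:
t(Z) = 4 + 2*Z/3 (t(Z) = (4*(Z + 6))/6 = (4*(6 + Z))/6 = (24 + 4*Z)/6 = 4 + 2*Z/3)
s(a) = 4/5 - 2*a/5 (s(a) = 6/5 - ((a + a) + 2)/5 = 6/5 - (2*a + 2)/5 = 6/5 - (2 + 2*a)/5 = 6/5 + (-2/5 - 2*a/5) = 4/5 - 2*a/5)
Y(U, x) = 4/5 - 2*U/5
E(p, G) = 4/5 + p - 7*G/5 (E(p, G) = p + ((4/5 - 2*G/5) - G) = p + (4/5 - 7*G/5) = 4/5 + p - 7*G/5)
E((t(4) + 4)*11, -6) - 1*47495 = (4/5 + ((4 + (2/3)*4) + 4)*11 - 7/5*(-6)) - 1*47495 = (4/5 + ((4 + 8/3) + 4)*11 + 42/5) - 47495 = (4/5 + (20/3 + 4)*11 + 42/5) - 47495 = (4/5 + (32/3)*11 + 42/5) - 47495 = (4/5 + 352/3 + 42/5) - 47495 = 1898/15 - 47495 = -710527/15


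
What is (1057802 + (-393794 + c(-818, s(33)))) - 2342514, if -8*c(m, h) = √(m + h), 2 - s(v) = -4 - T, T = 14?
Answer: -1678506 - I*√798/8 ≈ -1.6785e+6 - 3.5311*I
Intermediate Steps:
s(v) = 20 (s(v) = 2 - (-4 - 1*14) = 2 - (-4 - 14) = 2 - 1*(-18) = 2 + 18 = 20)
c(m, h) = -√(h + m)/8 (c(m, h) = -√(m + h)/8 = -√(h + m)/8)
(1057802 + (-393794 + c(-818, s(33)))) - 2342514 = (1057802 + (-393794 - √(20 - 818)/8)) - 2342514 = (1057802 + (-393794 - I*√798/8)) - 2342514 = (664008 - I*√798/8) - 2342514 = -1678506 - I*√798/8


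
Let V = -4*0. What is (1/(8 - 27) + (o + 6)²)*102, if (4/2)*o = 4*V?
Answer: 69666/19 ≈ 3666.6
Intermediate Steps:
V = 0
o = 0 (o = (4*0)/2 = (½)*0 = 0)
(1/(8 - 27) + (o + 6)²)*102 = (1/(8 - 27) + (0 + 6)²)*102 = (1/(-19) + 6²)*102 = (-1/19 + 36)*102 = (683/19)*102 = 69666/19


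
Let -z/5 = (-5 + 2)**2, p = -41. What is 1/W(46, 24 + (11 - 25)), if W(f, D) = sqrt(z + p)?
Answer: -I*sqrt(86)/86 ≈ -0.10783*I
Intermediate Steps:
z = -45 (z = -5*(-5 + 2)**2 = -5*(-3)**2 = -5*9 = -45)
W(f, D) = I*sqrt(86) (W(f, D) = sqrt(-45 - 41) = sqrt(-86) = I*sqrt(86))
1/W(46, 24 + (11 - 25)) = 1/(I*sqrt(86)) = -I*sqrt(86)/86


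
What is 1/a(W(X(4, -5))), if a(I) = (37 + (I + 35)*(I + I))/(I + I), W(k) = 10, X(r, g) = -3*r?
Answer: 20/937 ≈ 0.021345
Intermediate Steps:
a(I) = (37 + 2*I*(35 + I))/(2*I) (a(I) = (37 + (35 + I)*(2*I))/((2*I)) = (37 + 2*I*(35 + I))*(1/(2*I)) = (37 + 2*I*(35 + I))/(2*I))
1/a(W(X(4, -5))) = 1/(35 + 10 + (37/2)/10) = 1/(35 + 10 + (37/2)*(⅒)) = 1/(35 + 10 + 37/20) = 1/(937/20) = 20/937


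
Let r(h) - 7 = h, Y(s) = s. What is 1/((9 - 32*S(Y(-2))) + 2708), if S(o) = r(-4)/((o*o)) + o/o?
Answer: 1/2661 ≈ 0.00037580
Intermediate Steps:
r(h) = 7 + h
S(o) = 1 + 3/o² (S(o) = (7 - 4)/((o*o)) + o/o = 3/(o²) + 1 = 3/o² + 1 = 1 + 3/o²)
1/((9 - 32*S(Y(-2))) + 2708) = 1/((9 - 32*(1 + 3/(-2)²)) + 2708) = 1/((9 - 32*(1 + 3*(¼))) + 2708) = 1/((9 - 32*(1 + ¾)) + 2708) = 1/((9 - 32*7/4) + 2708) = 1/((9 - 56) + 2708) = 1/(-47 + 2708) = 1/2661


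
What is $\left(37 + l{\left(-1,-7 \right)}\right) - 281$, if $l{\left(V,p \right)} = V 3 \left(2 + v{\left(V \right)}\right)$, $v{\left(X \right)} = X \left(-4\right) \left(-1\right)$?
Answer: $-238$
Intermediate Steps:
$v{\left(X \right)} = 4 X$ ($v{\left(X \right)} = - 4 X \left(-1\right) = 4 X$)
$l{\left(V,p \right)} = 3 V \left(2 + 4 V\right)$ ($l{\left(V,p \right)} = V 3 \left(2 + 4 V\right) = 3 V \left(2 + 4 V\right)$)
$\left(37 + l{\left(-1,-7 \right)}\right) - 281 = \left(37 + 6 \left(-1\right) \left(1 + 2 \left(-1\right)\right)\right) - 281 = \left(37 + 6 \left(-1\right) \left(1 - 2\right)\right) - 281 = \left(37 + 6 \left(-1\right) \left(-1\right)\right) - 281 = \left(37 + 6\right) - 281 = 43 - 281 = -238$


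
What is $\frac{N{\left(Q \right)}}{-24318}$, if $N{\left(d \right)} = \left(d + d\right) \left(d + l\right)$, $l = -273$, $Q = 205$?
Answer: $\frac{13940}{12159} \approx 1.1465$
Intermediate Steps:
$N{\left(d \right)} = 2 d \left(-273 + d\right)$ ($N{\left(d \right)} = \left(d + d\right) \left(d - 273\right) = 2 d \left(-273 + d\right)$)
$\frac{N{\left(Q \right)}}{-24318} = \frac{2 \cdot 205 \left(-273 + 205\right)}{-24318} = 2 \cdot 205 \left(-68\right) \left(- \frac{1}{24318}\right) = \left(-27880\right) \left(- \frac{1}{24318}\right) = \frac{13940}{12159}$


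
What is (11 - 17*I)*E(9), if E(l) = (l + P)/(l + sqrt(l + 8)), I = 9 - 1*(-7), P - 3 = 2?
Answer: -16443/32 + 1827*sqrt(17)/32 ≈ -278.44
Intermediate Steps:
P = 5 (P = 3 + 2 = 5)
I = 16 (I = 9 + 7 = 16)
E(l) = (5 + l)/(l + sqrt(8 + l)) (E(l) = (l + 5)/(l + sqrt(l + 8)) = (5 + l)/(l + sqrt(8 + l)))
(11 - 17*I)*E(9) = (11 - 17*16)*((5 + 9)/(9 + sqrt(8 + 9))) = (11 - 272)*(14/(9 + sqrt(17))) = -3654/(9 + sqrt(17))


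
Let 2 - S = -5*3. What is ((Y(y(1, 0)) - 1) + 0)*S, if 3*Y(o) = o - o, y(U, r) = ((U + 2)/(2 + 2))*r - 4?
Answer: -17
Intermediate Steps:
S = 17 (S = 2 - (-5)*3 = 2 - 1*(-15) = 2 + 15 = 17)
y(U, r) = -4 + r*(½ + U/4) (y(U, r) = ((2 + U)/4)*r - 4 = ((2 + U)*(¼))*r - 4 = (½ + U/4)*r - 4 = r*(½ + U/4) - 4 = -4 + r*(½ + U/4))
Y(o) = 0 (Y(o) = (o - o)/3 = (⅓)*0 = 0)
((Y(y(1, 0)) - 1) + 0)*S = ((0 - 1) + 0)*17 = (-1 + 0)*17 = -1*17 = -17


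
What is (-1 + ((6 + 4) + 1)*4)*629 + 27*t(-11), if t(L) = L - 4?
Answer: 26642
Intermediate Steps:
t(L) = -4 + L
(-1 + ((6 + 4) + 1)*4)*629 + 27*t(-11) = (-1 + ((6 + 4) + 1)*4)*629 + 27*(-4 - 11) = (-1 + (10 + 1)*4)*629 + 27*(-15) = (-1 + 11*4)*629 - 405 = (-1 + 44)*629 - 405 = 43*629 - 405 = 27047 - 405 = 26642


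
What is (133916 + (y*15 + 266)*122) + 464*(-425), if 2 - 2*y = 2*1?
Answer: -30832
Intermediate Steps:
y = 0 (y = 1 - 1 = 0)
(133916 + (y*15 + 266)*122) + 464*(-425) = (133916 + (0*15 + 266)*122) + 464*(-425) = (133916 + (0 + 266)*122) - 197200 = (133916 + 266*122) - 197200 = (133916 + 32452) - 197200 = 166368 - 197200 = -30832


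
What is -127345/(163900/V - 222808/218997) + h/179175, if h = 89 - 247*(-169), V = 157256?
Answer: -5952929648632577598/1161533770925 ≈ -5.1251e+6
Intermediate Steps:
h = 41832 (h = 89 + 41743 = 41832)
-127345/(163900/V - 222808/218997) + h/179175 = -127345/(163900/157256 - 222808/218997) + 41832/179175 = -127345/(163900*(1/157256) - 222808*1/218997) + 41832*(1/179175) = -127345/(3725/3574 - 222808/218997) + 13944/59725 = -127345/19448033/782695278 + 13944/59725 = -127345*782695278/19448033 + 13944/59725 = -99672330176910/19448033 + 13944/59725 = -5952929648632577598/1161533770925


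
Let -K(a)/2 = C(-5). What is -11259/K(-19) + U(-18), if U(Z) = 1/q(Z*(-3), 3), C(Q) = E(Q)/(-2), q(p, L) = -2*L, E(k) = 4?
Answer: -33779/12 ≈ -2814.9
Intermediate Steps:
C(Q) = -2 (C(Q) = 4/(-2) = 4*(-1/2) = -2)
U(Z) = -1/6 (U(Z) = 1/(-2*3) = 1/(-6) = -1/6)
K(a) = 4 (K(a) = -2*(-2) = 4)
-11259/K(-19) + U(-18) = -11259/4 - 1/6 = -33779/12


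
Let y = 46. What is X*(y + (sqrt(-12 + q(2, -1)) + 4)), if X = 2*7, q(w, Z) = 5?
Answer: 700 + 14*I*sqrt(7) ≈ 700.0 + 37.041*I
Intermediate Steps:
X = 14
X*(y + (sqrt(-12 + q(2, -1)) + 4)) = 14*(46 + (sqrt(-12 + 5) + 4)) = 14*(46 + (sqrt(-7) + 4)) = 14*(46 + (I*sqrt(7) + 4)) = 14*(46 + (4 + I*sqrt(7))) = 14*(50 + I*sqrt(7)) = 700 + 14*I*sqrt(7)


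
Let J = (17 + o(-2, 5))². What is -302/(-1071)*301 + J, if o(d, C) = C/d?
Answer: 180617/612 ≈ 295.13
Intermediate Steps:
J = 841/4 (J = (17 + 5/(-2))² = (17 + 5*(-½))² = (17 - 5/2)² = (29/2)² = 841/4 ≈ 210.25)
-302/(-1071)*301 + J = -302/(-1071)*301 + 841/4 = -302*(-1/1071)*301 + 841/4 = (302/1071)*301 + 841/4 = 12986/153 + 841/4 = 180617/612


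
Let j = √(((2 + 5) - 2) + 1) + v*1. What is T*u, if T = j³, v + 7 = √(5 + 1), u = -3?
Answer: 2541 - 1026*√6 ≈ 27.824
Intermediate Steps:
v = -7 + √6 (v = -7 + √(5 + 1) = -7 + √6 ≈ -4.5505)
j = -7 + 2*√6 (j = √(((2 + 5) - 2) + 1) + (-7 + √6)*1 = √((7 - 2) + 1) + (-7 + √6) = √(5 + 1) + (-7 + √6) = √6 + (-7 + √6) = -7 + 2*√6 ≈ -2.1010)
T = (-7 + 2*√6)³ ≈ -9.2745
T*u = (-847 + 342*√6)*(-3) = 2541 - 1026*√6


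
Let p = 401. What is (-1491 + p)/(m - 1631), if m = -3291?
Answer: 545/2461 ≈ 0.22145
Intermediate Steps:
(-1491 + p)/(m - 1631) = (-1491 + 401)/(-3291 - 1631) = -1090/(-4922) = -1090*(-1/4922) = 545/2461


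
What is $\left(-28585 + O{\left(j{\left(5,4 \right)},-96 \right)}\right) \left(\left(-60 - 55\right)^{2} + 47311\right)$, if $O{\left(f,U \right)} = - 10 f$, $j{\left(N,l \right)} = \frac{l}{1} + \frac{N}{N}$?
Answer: $-1733448360$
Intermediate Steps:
$j{\left(N,l \right)} = 1 + l$ ($j{\left(N,l \right)} = l 1 + 1 = l + 1 = 1 + l$)
$\left(-28585 + O{\left(j{\left(5,4 \right)},-96 \right)}\right) \left(\left(-60 - 55\right)^{2} + 47311\right) = \left(-28585 - 10 \left(1 + 4\right)\right) \left(\left(-60 - 55\right)^{2} + 47311\right) = \left(-28585 - 50\right) \left(\left(-115\right)^{2} + 47311\right) = \left(-28585 - 50\right) \left(13225 + 47311\right) = \left(-28635\right) 60536 = -1733448360$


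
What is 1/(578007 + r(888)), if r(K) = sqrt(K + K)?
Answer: 192669/111364030091 - 4*sqrt(111)/334092090273 ≈ 1.7300e-6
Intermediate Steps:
r(K) = sqrt(2)*sqrt(K) (r(K) = sqrt(2*K) = sqrt(2)*sqrt(K))
1/(578007 + r(888)) = 1/(578007 + sqrt(2)*sqrt(888)) = 1/(578007 + sqrt(2)*(2*sqrt(222))) = 1/(578007 + 4*sqrt(111))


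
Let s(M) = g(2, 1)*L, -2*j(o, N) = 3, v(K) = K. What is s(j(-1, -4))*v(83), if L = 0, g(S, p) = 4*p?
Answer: 0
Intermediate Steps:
j(o, N) = -3/2 (j(o, N) = -½*3 = -3/2)
s(M) = 0 (s(M) = (4*1)*0 = 4*0 = 0)
s(j(-1, -4))*v(83) = 0*83 = 0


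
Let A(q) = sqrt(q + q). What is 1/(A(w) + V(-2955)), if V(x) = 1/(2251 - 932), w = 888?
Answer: -1319/3089815535 + 6959044*sqrt(111)/3089815535 ≈ 0.023729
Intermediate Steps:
A(q) = sqrt(2)*sqrt(q) (A(q) = sqrt(2*q) = sqrt(2)*sqrt(q))
V(x) = 1/1319
1/(A(w) + V(-2955)) = 1/(sqrt(2)*sqrt(888) + 1/1319) = 1/(sqrt(2)*(2*sqrt(222)) + 1/1319) = 1/(4*sqrt(111) + 1/1319) = 1/(1/1319 + 4*sqrt(111))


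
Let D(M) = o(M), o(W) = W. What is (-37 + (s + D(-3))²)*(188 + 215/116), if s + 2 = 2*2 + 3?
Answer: -726759/116 ≈ -6265.2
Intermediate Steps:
D(M) = M
s = 5 (s = -2 + (2*2 + 3) = -2 + (4 + 3) = -2 + 7 = 5)
(-37 + (s + D(-3))²)*(188 + 215/116) = (-37 + (5 - 3)²)*(188 + 215/116) = (-37 + 2²)*(188 + 215*(1/116)) = (-37 + 4)*(188 + 215/116) = -33*22023/116 = -726759/116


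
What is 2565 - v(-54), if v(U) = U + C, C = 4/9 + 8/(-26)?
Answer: 306407/117 ≈ 2618.9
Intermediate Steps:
C = 16/117 (C = 4*(⅑) + 8*(-1/26) = 4/9 - 4/13 = 16/117 ≈ 0.13675)
v(U) = 16/117 + U (v(U) = U + 16/117 = 16/117 + U)
2565 - v(-54) = 2565 - (16/117 - 54) = 2565 - 1*(-6302/117) = 2565 + 6302/117 = 306407/117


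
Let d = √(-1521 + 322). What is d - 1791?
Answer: -1791 + I*√1199 ≈ -1791.0 + 34.627*I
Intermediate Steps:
d = I*√1199 (d = √(-1199) = I*√1199 ≈ 34.627*I)
d - 1791 = I*√1199 - 1791 = -1791 + I*√1199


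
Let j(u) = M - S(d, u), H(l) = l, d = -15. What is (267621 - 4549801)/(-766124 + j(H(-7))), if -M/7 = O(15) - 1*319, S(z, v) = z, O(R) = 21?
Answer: 4282180/764023 ≈ 5.6048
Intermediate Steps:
M = 2086 (M = -7*(21 - 1*319) = -7*(21 - 319) = -7*(-298) = 2086)
j(u) = 2101 (j(u) = 2086 - 1*(-15) = 2086 + 15 = 2101)
(267621 - 4549801)/(-766124 + j(H(-7))) = (267621 - 4549801)/(-766124 + 2101) = -4282180/(-764023) = -4282180*(-1/764023) = 4282180/764023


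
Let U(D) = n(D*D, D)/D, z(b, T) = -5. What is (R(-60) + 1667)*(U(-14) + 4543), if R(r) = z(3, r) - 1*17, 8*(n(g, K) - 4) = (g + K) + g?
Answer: 59737705/8 ≈ 7.4672e+6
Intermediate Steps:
n(g, K) = 4 + g/4 + K/8 (n(g, K) = 4 + ((g + K) + g)/8 = 4 + ((K + g) + g)/8 = 4 + (K + 2*g)/8 = 4 + (g/4 + K/8) = 4 + g/4 + K/8)
U(D) = (4 + D²/4 + D/8)/D (U(D) = (4 + (D*D)/4 + D/8)/D = (4 + D²/4 + D/8)/D)
R(r) = -22 (R(r) = -5 - 1*17 = -5 - 17 = -22)
(R(-60) + 1667)*(U(-14) + 4543) = (-22 + 1667)*((⅛ + 4/(-14) + (¼)*(-14)) + 4543) = 1645*((⅛ + 4*(-1/14) - 7/2) + 4543) = 1645*((⅛ - 2/7 - 7/2) + 4543) = 1645*(-205/56 + 4543) = 1645*(254203/56) = 59737705/8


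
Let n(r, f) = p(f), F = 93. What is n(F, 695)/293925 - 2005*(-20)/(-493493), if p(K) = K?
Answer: -2288682973/29009986005 ≈ -0.078893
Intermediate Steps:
n(r, f) = f
n(F, 695)/293925 - 2005*(-20)/(-493493) = 695/293925 - 2005*(-20)/(-493493) = 695*(1/293925) + 40100*(-1/493493) = 139/58785 - 40100/493493 = -2288682973/29009986005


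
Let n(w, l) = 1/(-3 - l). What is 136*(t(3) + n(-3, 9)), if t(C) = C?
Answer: 1190/3 ≈ 396.67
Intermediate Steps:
136*(t(3) + n(-3, 9)) = 136*(3 - 1/(3 + 9)) = 136*(3 - 1/12) = 136*(35/12) = 1190/3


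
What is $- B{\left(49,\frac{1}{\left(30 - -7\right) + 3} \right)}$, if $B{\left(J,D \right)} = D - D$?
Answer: $0$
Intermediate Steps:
$B{\left(J,D \right)} = 0$
$- B{\left(49,\frac{1}{\left(30 - -7\right) + 3} \right)} = \left(-1\right) 0 = 0$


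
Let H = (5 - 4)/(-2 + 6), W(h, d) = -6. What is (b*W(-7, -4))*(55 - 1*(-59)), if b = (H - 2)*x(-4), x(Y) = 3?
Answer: 3591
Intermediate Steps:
H = 1/4 ≈ 0.25000
b = -21/4 (b = (1/4 - 2)*3 = -7/4*3 = -21/4 ≈ -5.2500)
(b*W(-7, -4))*(55 - 1*(-59)) = (-21/4*(-6))*(55 - 1*(-59)) = 63*(55 + 59)/2 = (63/2)*114 = 3591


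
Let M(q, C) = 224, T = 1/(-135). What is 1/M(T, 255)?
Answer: 1/224 ≈ 0.0044643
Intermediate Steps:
T = -1/135 ≈ -0.0074074
1/M(T, 255) = 1/224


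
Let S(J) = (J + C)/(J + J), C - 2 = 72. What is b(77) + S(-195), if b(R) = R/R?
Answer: 511/390 ≈ 1.3103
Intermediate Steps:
C = 74 (C = 2 + 72 = 74)
S(J) = (74 + J)/(2*J) (S(J) = (J + 74)/(J + J) = (74 + J)/((2*J)) = (74 + J)*(1/(2*J)) = (74 + J)/(2*J))
b(R) = 1
b(77) + S(-195) = 1 + (½)*(74 - 195)/(-195) = 1 + (½)*(-1/195)*(-121) = 1 + 121/390 = 511/390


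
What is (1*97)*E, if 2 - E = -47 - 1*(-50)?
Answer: -97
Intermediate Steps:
E = -1 (E = 2 - (-47 - 1*(-50)) = 2 - (-47 + 50) = 2 - 1*3 = 2 - 3 = -1)
(1*97)*E = (1*97)*(-1) = 97*(-1) = -97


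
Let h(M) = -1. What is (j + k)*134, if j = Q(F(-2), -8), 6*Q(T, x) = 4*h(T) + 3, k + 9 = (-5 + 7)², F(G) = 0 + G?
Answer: -2077/3 ≈ -692.33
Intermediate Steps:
F(G) = G
k = -5 (k = -9 + (-5 + 7)² = -9 + 2² = -9 + 4 = -5)
Q(T, x) = -⅙ (Q(T, x) = (4*(-1) + 3)/6 = (-4 + 3)/6 = (⅙)*(-1) = -⅙)
j = -⅙ ≈ -0.16667
(j + k)*134 = (-⅙ - 5)*134 = -31/6*134 = -2077/3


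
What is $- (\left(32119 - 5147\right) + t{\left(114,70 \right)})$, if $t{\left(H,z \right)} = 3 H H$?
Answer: $-65960$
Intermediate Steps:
$t{\left(H,z \right)} = 3 H^{2}$
$- (\left(32119 - 5147\right) + t{\left(114,70 \right)}) = - (\left(32119 - 5147\right) + 3 \cdot 114^{2}) = - (26972 + 3 \cdot 12996) = - (26972 + 38988) = \left(-1\right) 65960 = -65960$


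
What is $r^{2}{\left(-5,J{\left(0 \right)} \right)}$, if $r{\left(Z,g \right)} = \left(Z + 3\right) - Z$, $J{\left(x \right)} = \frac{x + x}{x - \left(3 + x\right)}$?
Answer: $9$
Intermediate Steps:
$J{\left(x \right)} = - \frac{2 x}{3}$ ($J{\left(x \right)} = \frac{2 x}{-3} = 2 x \left(- \frac{1}{3}\right) = - \frac{2 x}{3}$)
$r{\left(Z,g \right)} = 3$ ($r{\left(Z,g \right)} = \left(3 + Z\right) - Z = 3$)
$r^{2}{\left(-5,J{\left(0 \right)} \right)} = 3^{2} = 9$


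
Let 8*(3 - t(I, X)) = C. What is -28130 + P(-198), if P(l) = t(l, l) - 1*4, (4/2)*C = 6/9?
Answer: -675145/24 ≈ -28131.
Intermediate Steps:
C = 1/3 (C = (6/9)/2 = (6*(1/9))/2 = (1/2)*(2/3) = 1/3 ≈ 0.33333)
t(I, X) = 71/24 (t(I, X) = 3 - 1/8*1/3 = 3 - 1/24 = 71/24)
P(l) = -25/24 (P(l) = 71/24 - 1*4 = 71/24 - 4 = -25/24)
-28130 + P(-198) = -28130 - 25/24 = -675145/24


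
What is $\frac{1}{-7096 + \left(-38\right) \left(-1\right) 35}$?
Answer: $- \frac{1}{5766} \approx -0.00017343$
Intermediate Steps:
$\frac{1}{-7096 + \left(-38\right) \left(-1\right) 35} = \frac{1}{-7096 + 38 \cdot 35} = \frac{1}{-7096 + 1330} = \frac{1}{-5766} = - \frac{1}{5766}$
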